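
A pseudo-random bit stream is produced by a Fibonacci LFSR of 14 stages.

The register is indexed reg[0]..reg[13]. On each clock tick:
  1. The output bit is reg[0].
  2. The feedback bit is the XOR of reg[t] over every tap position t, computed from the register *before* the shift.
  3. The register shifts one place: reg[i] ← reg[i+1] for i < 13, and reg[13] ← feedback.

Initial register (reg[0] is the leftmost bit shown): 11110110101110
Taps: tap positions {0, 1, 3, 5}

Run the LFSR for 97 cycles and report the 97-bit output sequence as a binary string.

tick  register→output (feedback)
  0  11110110101110→1 (0)
  1  11101101011100→1 (1)
  2  11011010111001→1 (1)
  3  10110101110011→1 (1)
  4  01101011100111→0 (1)
  5  11010111001111→1 (0)
  6  10101110011110→1 (0)
  7  01011100111100→0 (1)
  8  10111001111001→1 (0)
  9  01110011110010→0 (0)
 10  11100111100100→1 (1)
 11  11001111001001→1 (1)
 12  10011110010011→1 (1)
 13  00111100100111→0 (0)
 14  01111001001110→0 (0)
 15  11110010011100→1 (1)
 16  11100100111001→1 (1)
 17  11001001110011→1 (0)
 18  10010011100110→1 (0)
 19  00100111001100→0 (1)
 20  01001110011001→0 (0)
 21  10011100110010→1 (1)
 22  00111001100101→0 (1)
 23  01110011001011→0 (0)
 24  11100110010110→1 (1)
 25  11001100101101→1 (1)
 26  10011001011011→1 (0)
 27  00110010110110→0 (1)
 28  01100101101101→0 (0)
 29  11001011011010→1 (0)
 30  10010110110100→1 (1)
 31  00101101101001→0 (1)
 32  01011011010011→0 (0)
 33  10110110100110→1 (1)
 34  01101101001101→0 (0)
 35  11011010011010→1 (1)
 36  10110100110101→1 (1)
 37  01101001101011→0 (1)
 38  11010011010111→1 (1)
 39  10100110101111→1 (0)
 40  01001101011110→0 (0)
 41  10011010111100→1 (0)
 42  00110101111000→0 (0)
 43  01101011110000→0 (1)
 44  11010111100001→1 (0)
 45  10101111000010→1 (0)
 46  01011110000100→0 (1)
 47  10111100001001→1 (1)
 48  01111000010011→0 (0)
 49  11110000100110→1 (1)
 50  11100001001101→1 (0)
 51  11000010011010→1 (0)
 52  10000100110100→1 (0)
 53  00001001101000→0 (0)
 54  00010011010000→0 (1)
 55  00100110100001→0 (1)
 56  01001101000011→0 (0)
 57  10011010000110→1 (0)
 58  00110100001100→0 (0)
 59  01101000011000→0 (1)
 60  11010000110001→1 (1)
 61  10100001100011→1 (1)
 62  01000011000111→0 (1)
 63  10000110001111→1 (0)
 64  00001100011110→0 (1)
 65  00011000111101→0 (1)
 66  00110001111011→0 (1)
 67  01100011110111→0 (1)
 68  11000111101111→1 (1)
 69  10001111011111→1 (0)
 70  00011110111110→0 (0)
 71  00111101111100→0 (0)
 72  01111011111000→0 (0)
 73  11110111110000→1 (0)
 74  11101111100000→1 (1)
 75  11011111000001→1 (0)
 76  10111110000010→1 (1)
 77  01111100000101→0 (1)
 78  11111000001011→1 (1)
 79  11110000010111→1 (1)
 80  11100000101111→1 (0)
 81  11000001011110→1 (0)
 82  10000010111100→1 (1)
 83  00000101111001→0 (1)
 84  00001011110011→0 (0)
 85  00010111100110→0 (0)
 86  00101111001100→0 (1)
 87  01011110011001→0 (1)
 88  10111100110011→1 (1)
 89  01111001100111→0 (0)
 90  11110011001110→1 (1)
 91  11100110011101→1 (1)
 92  11001100111011→1 (1)
 93  10011001110111→1 (0)
 94  00110011101110→0 (1)
 95  01100111011101→0 (0)
 96  11001110111010→1 (1)

1111011010111001111001001110011001011011010011010111100001001101000011000111101111100000101111001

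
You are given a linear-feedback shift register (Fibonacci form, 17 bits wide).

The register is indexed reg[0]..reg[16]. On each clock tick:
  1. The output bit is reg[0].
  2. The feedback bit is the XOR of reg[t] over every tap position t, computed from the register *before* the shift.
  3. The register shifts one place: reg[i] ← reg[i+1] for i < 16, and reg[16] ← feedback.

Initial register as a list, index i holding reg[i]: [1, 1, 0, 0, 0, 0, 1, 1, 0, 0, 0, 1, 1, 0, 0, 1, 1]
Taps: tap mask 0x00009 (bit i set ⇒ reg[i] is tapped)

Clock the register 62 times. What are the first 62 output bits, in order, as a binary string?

k : reg_k → out_k, fb_k
0: 11000011000110011 → 1, fb=1
1: 10000110001100111 → 1, fb=1
2: 00001100011001111 → 0, fb=0
3: 00011000110011110 → 0, fb=1
4: 00110001100111101 → 0, fb=1
5: 01100011001111011 → 0, fb=0
6: 11000110011110110 → 1, fb=1
7: 10001100111101101 → 1, fb=1
8: 00011001111011011 → 0, fb=1
9: 00110011110110111 → 0, fb=1
10: 01100111101101111 → 0, fb=0
11: 11001111011011110 → 1, fb=1
12: 10011110110111101 → 1, fb=0
13: 00111101101111010 → 0, fb=1
14: 01111011011110101 → 0, fb=1
15: 11110110111101011 → 1, fb=0
16: 11101101111010110 → 1, fb=1
17: 11011011110101101 → 1, fb=0
18: 10110111101011010 → 1, fb=0
19: 01101111010110100 → 0, fb=0
20: 11011110101101000 → 1, fb=0
21: 10111101011010000 → 1, fb=0
22: 01111010110100000 → 0, fb=1
23: 11110101101000001 → 1, fb=0
24: 11101011010000010 → 1, fb=1
25: 11010110100000101 → 1, fb=0
26: 10101101000001010 → 1, fb=1
27: 01011010000010101 → 0, fb=1
28: 10110100000101011 → 1, fb=0
29: 01101000001010110 → 0, fb=0
30: 11010000010101100 → 1, fb=0
31: 10100000101011000 → 1, fb=1
32: 01000001010110001 → 0, fb=0
33: 10000010101100010 → 1, fb=1
34: 00000101011000101 → 0, fb=0
35: 00001010110001010 → 0, fb=0
36: 00010101100010100 → 0, fb=1
37: 00101011000101001 → 0, fb=0
38: 01010110001010010 → 0, fb=1
39: 10101100010100101 → 1, fb=1
40: 01011000101001011 → 0, fb=1
41: 10110001010010111 → 1, fb=0
42: 01100010100101110 → 0, fb=0
43: 11000101001011100 → 1, fb=1
44: 10001010010111001 → 1, fb=1
45: 00010100101110011 → 0, fb=1
46: 00101001011100111 → 0, fb=0
47: 01010010111001110 → 0, fb=1
48: 10100101110011101 → 1, fb=1
49: 01001011100111011 → 0, fb=0
50: 10010111001110110 → 1, fb=0
51: 00101110011101100 → 0, fb=0
52: 01011100111011000 → 0, fb=1
53: 10111001110110001 → 1, fb=0
54: 01110011101100010 → 0, fb=1
55: 11100111011000101 → 1, fb=1
56: 11001110110001011 → 1, fb=1
57: 10011101100010111 → 1, fb=0
58: 00111011000101110 → 0, fb=1
59: 01110110001011101 → 0, fb=1
60: 11101100010111011 → 1, fb=1
61: 11011000101110111 → 1, fb=0

11000011000110011110110111101011010000010101100010100101110011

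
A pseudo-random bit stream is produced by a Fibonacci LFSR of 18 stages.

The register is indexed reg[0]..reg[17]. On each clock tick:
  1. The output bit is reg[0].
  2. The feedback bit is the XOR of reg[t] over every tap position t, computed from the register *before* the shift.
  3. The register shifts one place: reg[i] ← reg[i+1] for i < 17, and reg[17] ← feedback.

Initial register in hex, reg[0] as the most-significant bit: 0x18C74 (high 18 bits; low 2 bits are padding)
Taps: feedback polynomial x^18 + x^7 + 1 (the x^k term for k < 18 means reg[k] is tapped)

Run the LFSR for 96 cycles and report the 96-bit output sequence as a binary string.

000110001100011101011110110110100000110011110111000111011101111001111100101110000000100000101111

k : reg_k → out_k, fb_k
0: 000110001100011101 → 0, fb=0
1: 001100011000111010 → 0, fb=1
2: 011000110001110101 → 0, fb=1
3: 110001100011101011 → 1, fb=1
4: 100011000111010111 → 1, fb=1
5: 000110001110101111 → 0, fb=0
6: 001100011101011110 → 0, fb=1
7: 011000111010111101 → 0, fb=1
8: 110001110101111011 → 1, fb=0
9: 100011101011110110 → 1, fb=1
10: 000111010111101101 → 0, fb=1
11: 001110101111011011 → 0, fb=0
12: 011101011110110110 → 0, fb=1
13: 111010111101101101 → 1, fb=0
14: 110101111011011010 → 1, fb=0
15: 101011110110110100 → 1, fb=0
16: 010111101101101000 → 0, fb=0
17: 101111011011010000 → 1, fb=0
18: 011110110110100000 → 0, fb=1
19: 111101101101000001 → 1, fb=1
20: 111011011010000011 → 1, fb=0
21: 110110110100000110 → 1, fb=0
22: 101101101000001100 → 1, fb=1
23: 011011010000011001 → 0, fb=1
24: 110110100000110011 → 1, fb=1
25: 101101000001100111 → 1, fb=1
26: 011010000011001111 → 0, fb=0
27: 110100000110011110 → 1, fb=1
28: 101000001100111101 → 1, fb=1
29: 010000011001111011 → 0, fb=1
30: 100000110011110111 → 1, fb=0
31: 000001100111101110 → 0, fb=0
32: 000011001111011100 → 0, fb=0
33: 000110011110111000 → 0, fb=1
34: 001100111101110001 → 0, fb=1
35: 011001111011100011 → 0, fb=1
36: 110011110111000111 → 1, fb=0
37: 100111101110001110 → 1, fb=1
38: 001111011100011101 → 0, fb=1
39: 011110111000111011 → 0, fb=1
40: 111101110001110111 → 1, fb=0
41: 111011100011101110 → 1, fb=1
42: 110111000111011101 → 1, fb=1
43: 101110001110111011 → 1, fb=1
44: 011100011101110111 → 0, fb=1
45: 111000111011101111 → 1, fb=0
46: 110001110111011110 → 1, fb=0
47: 100011101110111100 → 1, fb=1
48: 000111011101111001 → 0, fb=1
49: 001110111011110011 → 0, fb=1
50: 011101110111100111 → 0, fb=1
51: 111011101111001111 → 1, fb=1
52: 110111011110011111 → 1, fb=0
53: 101110111100111110 → 1, fb=0
54: 011101111001111100 → 0, fb=1
55: 111011110011111001 → 1, fb=0
56: 110111100111110010 → 1, fb=1
57: 101111001111100101 → 1, fb=1
58: 011110011111001011 → 0, fb=1
59: 111100111110010111 → 1, fb=0
60: 111001111100101110 → 1, fb=0
61: 110011111001011100 → 1, fb=0
62: 100111110010111000 → 1, fb=0
63: 001111100101110000 → 0, fb=0
64: 011111001011100000 → 0, fb=0
65: 111110010111000000 → 1, fb=0
66: 111100101110000000 → 1, fb=1
67: 111001011100000001 → 1, fb=0
68: 110010111000000010 → 1, fb=0
69: 100101110000000100 → 1, fb=0
70: 001011100000001000 → 0, fb=0
71: 010111000000010000 → 0, fb=0
72: 101110000000100000 → 1, fb=1
73: 011100000001000001 → 0, fb=0
74: 111000000010000010 → 1, fb=1
75: 110000000100000101 → 1, fb=1
76: 100000001000001011 → 1, fb=1
77: 000000010000010111 → 0, fb=1
78: 000000100000101111 → 0, fb=0
79: 000001000001011110 → 0, fb=0
80: 000010000010111100 → 0, fb=0
81: 000100000101111000 → 0, fb=0
82: 001000001011110000 → 0, fb=0
83: 010000010111100000 → 0, fb=1
84: 100000101111000001 → 1, fb=1
85: 000001011110000011 → 0, fb=1
86: 000010111100000111 → 0, fb=1
87: 000101111000001111 → 0, fb=1
88: 001011110000011111 → 0, fb=1
89: 010111100000111111 → 0, fb=0
90: 101111000001111110 → 1, fb=1
91: 011110000011111101 → 0, fb=0
92: 111100000111111010 → 1, fb=1
93: 111000001111110101 → 1, fb=1
94: 110000011111101011 → 1, fb=0
95: 100000111111010110 → 1, fb=0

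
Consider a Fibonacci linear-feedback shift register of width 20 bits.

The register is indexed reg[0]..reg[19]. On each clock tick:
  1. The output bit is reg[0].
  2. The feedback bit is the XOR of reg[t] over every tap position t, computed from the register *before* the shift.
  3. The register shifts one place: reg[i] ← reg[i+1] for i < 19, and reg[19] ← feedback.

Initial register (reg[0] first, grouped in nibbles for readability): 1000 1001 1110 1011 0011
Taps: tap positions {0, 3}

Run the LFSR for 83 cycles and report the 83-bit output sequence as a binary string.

k : reg_k → out_k, fb_k
0: 10001001111010110011 → 1, fb=1
1: 00010011110101100111 → 0, fb=1
2: 00100111101011001111 → 0, fb=0
3: 01001111010110011110 → 0, fb=0
4: 10011110101100111100 → 1, fb=0
5: 00111101011001111000 → 0, fb=1
6: 01111010110011110001 → 0, fb=1
7: 11110101100111100011 → 1, fb=0
8: 11101011001111000110 → 1, fb=1
9: 11010110011110001101 → 1, fb=0
10: 10101100111100011010 → 1, fb=1
11: 01011001111000110101 → 0, fb=1
12: 10110011110001101011 → 1, fb=0
13: 01100111100011010110 → 0, fb=0
14: 11001111000110101100 → 1, fb=1
15: 10011110001101011001 → 1, fb=0
16: 00111100011010110010 → 0, fb=1
17: 01111000110101100101 → 0, fb=1
18: 11110001101011001011 → 1, fb=0
19: 11100011010110010110 → 1, fb=1
20: 11000110101100101101 → 1, fb=1
21: 10001101011001011011 → 1, fb=1
22: 00011010110010110111 → 0, fb=1
23: 00110101100101101111 → 0, fb=1
24: 01101011001011011111 → 0, fb=0
25: 11010110010110111110 → 1, fb=0
26: 10101100101101111100 → 1, fb=1
27: 01011001011011111001 → 0, fb=1
28: 10110010110111110011 → 1, fb=0
29: 01100101101111100110 → 0, fb=0
30: 11001011011111001100 → 1, fb=1
31: 10010110111110011001 → 1, fb=0
32: 00101101111100110010 → 0, fb=0
33: 01011011111001100100 → 0, fb=1
34: 10110111110011001001 → 1, fb=0
35: 01101111100110010010 → 0, fb=0
36: 11011111001100100100 → 1, fb=0
37: 10111110011001001000 → 1, fb=0
38: 01111100110010010000 → 0, fb=1
39: 11111001100100100001 → 1, fb=0
40: 11110011001001000010 → 1, fb=0
41: 11100110010010000100 → 1, fb=1
42: 11001100100100001001 → 1, fb=1
43: 10011001001000010011 → 1, fb=0
44: 00110010010000100110 → 0, fb=1
45: 01100100100001001101 → 0, fb=0
46: 11001001000010011010 → 1, fb=1
47: 10010010000100110101 → 1, fb=0
48: 00100100001001101010 → 0, fb=0
49: 01001000010011010100 → 0, fb=0
50: 10010000100110101000 → 1, fb=0
51: 00100001001101010000 → 0, fb=0
52: 01000010011010100000 → 0, fb=0
53: 10000100110101000000 → 1, fb=1
54: 00001001101010000001 → 0, fb=0
55: 00010011010100000010 → 0, fb=1
56: 00100110101000000101 → 0, fb=0
57: 01001101010000001010 → 0, fb=0
58: 10011010100000010100 → 1, fb=0
59: 00110101000000101000 → 0, fb=1
60: 01101010000001010001 → 0, fb=0
61: 11010100000010100010 → 1, fb=0
62: 10101000000101000100 → 1, fb=1
63: 01010000001010001001 → 0, fb=1
64: 10100000010100010011 → 1, fb=1
65: 01000000101000100111 → 0, fb=0
66: 10000001010001001110 → 1, fb=1
67: 00000010100010011101 → 0, fb=0
68: 00000101000100111010 → 0, fb=0
69: 00001010001001110100 → 0, fb=0
70: 00010100010011101000 → 0, fb=1
71: 00101000100111010001 → 0, fb=0
72: 01010001001110100010 → 0, fb=1
73: 10100010011101000101 → 1, fb=1
74: 01000100111010001011 → 0, fb=0
75: 10001001110100010110 → 1, fb=1
76: 00010011101000101101 → 0, fb=1
77: 00100111010001011011 → 0, fb=0
78: 01001110100010110110 → 0, fb=0
79: 10011101000101101100 → 1, fb=0
80: 00111010001011011000 → 0, fb=1
81: 01110100010110110001 → 0, fb=1
82: 11101000101101100011 → 1, fb=1

10001001111010110011110001101011001011011111001100100100001001101010000001010001001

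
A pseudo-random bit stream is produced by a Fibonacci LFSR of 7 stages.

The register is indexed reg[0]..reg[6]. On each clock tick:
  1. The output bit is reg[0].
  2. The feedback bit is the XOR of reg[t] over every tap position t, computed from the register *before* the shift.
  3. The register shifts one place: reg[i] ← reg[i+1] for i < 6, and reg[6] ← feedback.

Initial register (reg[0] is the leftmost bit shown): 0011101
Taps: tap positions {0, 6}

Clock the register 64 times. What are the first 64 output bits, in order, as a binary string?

0011101110100101100011011110110101101100100100011100001011111001

step | reg (before) | out | fb
   0 | 0011101 | 0 | 1
   1 | 0111011 | 0 | 1
   2 | 1110111 | 1 | 0
   3 | 1101110 | 1 | 1
   4 | 1011101 | 1 | 0
   5 | 0111010 | 0 | 0
   6 | 1110100 | 1 | 1
   7 | 1101001 | 1 | 0
   8 | 1010010 | 1 | 1
   9 | 0100101 | 0 | 1
  10 | 1001011 | 1 | 0
  11 | 0010110 | 0 | 0
  12 | 0101100 | 0 | 0
  13 | 1011000 | 1 | 1
  14 | 0110001 | 0 | 1
  15 | 1100011 | 1 | 0
  16 | 1000110 | 1 | 1
  17 | 0001101 | 0 | 1
  18 | 0011011 | 0 | 1
  19 | 0110111 | 0 | 1
  20 | 1101111 | 1 | 0
  21 | 1011110 | 1 | 1
  22 | 0111101 | 0 | 1
  23 | 1111011 | 1 | 0
  24 | 1110110 | 1 | 1
  25 | 1101101 | 1 | 0
  26 | 1011010 | 1 | 1
  27 | 0110101 | 0 | 1
  28 | 1101011 | 1 | 0
  29 | 1010110 | 1 | 1
  30 | 0101101 | 0 | 1
  31 | 1011011 | 1 | 0
  32 | 0110110 | 0 | 0
  33 | 1101100 | 1 | 1
  34 | 1011001 | 1 | 0
  35 | 0110010 | 0 | 0
  36 | 1100100 | 1 | 1
  37 | 1001001 | 1 | 0
  38 | 0010010 | 0 | 0
  39 | 0100100 | 0 | 0
  40 | 1001000 | 1 | 1
  41 | 0010001 | 0 | 1
  42 | 0100011 | 0 | 1
  43 | 1000111 | 1 | 0
  44 | 0001110 | 0 | 0
  45 | 0011100 | 0 | 0
  46 | 0111000 | 0 | 0
  47 | 1110000 | 1 | 1
  48 | 1100001 | 1 | 0
  49 | 1000010 | 1 | 1
  50 | 0000101 | 0 | 1
  51 | 0001011 | 0 | 1
  52 | 0010111 | 0 | 1
  53 | 0101111 | 0 | 1
  54 | 1011111 | 1 | 0
  55 | 0111110 | 0 | 0
  56 | 1111100 | 1 | 1
  57 | 1111001 | 1 | 0
  58 | 1110010 | 1 | 1
  59 | 1100101 | 1 | 0
  60 | 1001010 | 1 | 1
  61 | 0010101 | 0 | 1
  62 | 0101011 | 0 | 1
  63 | 1010111 | 1 | 0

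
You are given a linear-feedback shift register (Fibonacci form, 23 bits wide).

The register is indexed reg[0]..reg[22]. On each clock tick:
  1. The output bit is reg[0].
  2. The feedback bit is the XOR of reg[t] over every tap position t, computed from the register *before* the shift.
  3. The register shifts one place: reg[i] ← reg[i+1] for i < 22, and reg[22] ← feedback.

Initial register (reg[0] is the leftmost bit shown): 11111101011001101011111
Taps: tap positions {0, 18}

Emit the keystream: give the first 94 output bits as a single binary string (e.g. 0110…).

step | reg (before) | out | fb
   0 | 11111101011001101011111 | 1 | 0
   1 | 11111010110011010111110 | 1 | 0
   2 | 11110101100110101111100 | 1 | 0
   3 | 11101011001101011111000 | 1 | 0
   4 | 11010110011010111110000 | 1 | 0
   5 | 10101100110101111100000 | 1 | 1
   6 | 01011001101011111000001 | 0 | 0
   7 | 10110011010111110000010 | 1 | 1
   8 | 01100110101111100000101 | 0 | 0
   9 | 11001101011111000001010 | 1 | 1
  10 | 10011010111110000010101 | 1 | 0
  11 | 00110101111100000101010 | 0 | 0
  12 | 01101011111000001010100 | 0 | 1
  13 | 11010111110000010101001 | 1 | 1
  14 | 10101111100000101010011 | 1 | 0
  15 | 01011111000001010100110 | 0 | 0
  16 | 10111110000010101001100 | 1 | 1
  17 | 01111100000101010011001 | 0 | 1
  18 | 11111000001010100110011 | 1 | 0
  19 | 11110000010101001100110 | 1 | 1
  20 | 11100000101010011001101 | 1 | 1
  21 | 11000001010100110011011 | 1 | 0
  22 | 10000010101001100110110 | 1 | 0
  23 | 00000101010011001101100 | 0 | 0
  24 | 00001010100110011011000 | 0 | 1
  25 | 00010101001100110110001 | 0 | 1
  26 | 00101010011001101100011 | 0 | 0
  27 | 01010100110011011000110 | 0 | 0
  28 | 10101001100110110001100 | 1 | 1
  29 | 01010011001101100011001 | 0 | 1
  30 | 10100110011011000110011 | 1 | 0
  31 | 01001100110110001100110 | 0 | 0
  32 | 10011001101100011001100 | 1 | 1
  33 | 00110011011000110011001 | 0 | 1
  34 | 01100110110001100110011 | 0 | 1
  35 | 11001101100011001100111 | 1 | 1
  36 | 10011011000110011001111 | 1 | 1
  37 | 00110110001100110011111 | 0 | 1
  38 | 01101100011001100111111 | 0 | 1
  39 | 11011000110011001111111 | 1 | 0
  40 | 10110001100110011111110 | 1 | 0
  41 | 01100011001100111111100 | 0 | 1
  42 | 11000110011001111111001 | 1 | 0
  43 | 10001100110011111110010 | 1 | 0
  44 | 00011001100111111100100 | 0 | 0
  45 | 00110011001111111001000 | 0 | 0
  46 | 01100110011111110010000 | 0 | 1
  47 | 11001100111111100100001 | 1 | 1
  48 | 10011001111111001000011 | 1 | 1
  49 | 00110011111110010000111 | 0 | 0
  50 | 01100111111100100001110 | 0 | 0
  51 | 11001111111001000011100 | 1 | 0
  52 | 10011111110010000111000 | 1 | 0
  53 | 00111111100100001110000 | 0 | 1
  54 | 01111111001000011100001 | 0 | 0
  55 | 11111110010000111000010 | 1 | 1
  56 | 11111100100001110000101 | 1 | 1
  57 | 11111001000011100001011 | 1 | 1
  58 | 11110010000111000010111 | 1 | 0
  59 | 11100100001110000101110 | 1 | 1
  60 | 11001000011100001011101 | 1 | 0
  61 | 10010000111000010111010 | 1 | 0
  62 | 00100001110000101110100 | 0 | 1
  63 | 01000011100001011101001 | 0 | 0
  64 | 10000111000010111010010 | 1 | 0
  65 | 00001110000101110100100 | 0 | 0
  66 | 00011100001011101001000 | 0 | 0
  67 | 00111000010111010010000 | 0 | 1
  68 | 01110000101110100100001 | 0 | 0
  69 | 11100001011101001000010 | 1 | 1
  70 | 11000010111010010000101 | 1 | 1
  71 | 10000101110100100001011 | 1 | 1
  72 | 00001011101001000010111 | 0 | 1
  73 | 00010111010010000101111 | 0 | 0
  74 | 00101110100100001011110 | 0 | 1
  75 | 01011101001000010111101 | 0 | 1
  76 | 10111010010000101111011 | 1 | 0
  77 | 01110100100001011110110 | 0 | 1
  78 | 11101001000010111101101 | 1 | 1
  79 | 11010010000101111011011 | 1 | 0
  80 | 10100100001011110110110 | 1 | 0
  81 | 01001000010111101101100 | 0 | 0
  82 | 10010000101111011011000 | 1 | 0
  83 | 00100001011110110110000 | 0 | 1
  84 | 01000010111101101100001 | 0 | 0
  85 | 10000101111011011000010 | 1 | 1
  86 | 00001011110110110000101 | 0 | 0
  87 | 00010111101101100001010 | 0 | 0
  88 | 00101111011011000010100 | 0 | 1
  89 | 01011110110110000101001 | 0 | 0
  90 | 10111101101100001010010 | 1 | 0
  91 | 01111011011000010100100 | 0 | 0
  92 | 11110110110000101001000 | 1 | 1
  93 | 11101101100001010010001 | 1 | 0

1111110101100110101111100000101010011001101100011001100111111100100001110000101110100100001011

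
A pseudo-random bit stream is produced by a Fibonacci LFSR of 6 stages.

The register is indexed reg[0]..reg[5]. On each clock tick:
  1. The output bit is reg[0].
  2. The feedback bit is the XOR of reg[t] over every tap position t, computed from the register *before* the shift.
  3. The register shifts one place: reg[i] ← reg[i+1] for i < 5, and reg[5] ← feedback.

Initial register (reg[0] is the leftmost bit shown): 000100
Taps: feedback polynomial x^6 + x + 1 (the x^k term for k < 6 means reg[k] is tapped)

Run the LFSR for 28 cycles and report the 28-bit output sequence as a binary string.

step | reg (before) | out | fb
   0 | 000100 | 0 | 0
   1 | 001000 | 0 | 0
   2 | 010000 | 0 | 1
   3 | 100001 | 1 | 1
   4 | 000011 | 0 | 0
   5 | 000110 | 0 | 0
   6 | 001100 | 0 | 0
   7 | 011000 | 0 | 1
   8 | 110001 | 1 | 0
   9 | 100010 | 1 | 1
  10 | 000101 | 0 | 0
  11 | 001010 | 0 | 0
  12 | 010100 | 0 | 1
  13 | 101001 | 1 | 1
  14 | 010011 | 0 | 1
  15 | 100111 | 1 | 1
  16 | 001111 | 0 | 0
  17 | 011110 | 0 | 1
  18 | 111101 | 1 | 0
  19 | 111010 | 1 | 0
  20 | 110100 | 1 | 0
  21 | 101000 | 1 | 1
  22 | 010001 | 0 | 1
  23 | 100011 | 1 | 1
  24 | 000111 | 0 | 0
  25 | 001110 | 0 | 0
  26 | 011100 | 0 | 1
  27 | 111001 | 1 | 0

0001000011000101001111010001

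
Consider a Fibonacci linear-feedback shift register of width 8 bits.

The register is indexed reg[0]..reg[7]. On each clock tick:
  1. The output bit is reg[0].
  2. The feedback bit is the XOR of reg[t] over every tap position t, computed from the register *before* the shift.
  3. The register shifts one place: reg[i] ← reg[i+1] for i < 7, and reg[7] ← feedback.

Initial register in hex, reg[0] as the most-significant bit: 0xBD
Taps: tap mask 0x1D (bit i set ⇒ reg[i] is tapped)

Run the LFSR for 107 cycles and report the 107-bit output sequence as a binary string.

10111101011101000100001101100011110011100110001011010010001010010101001110111011001111011111101001100110101

step | reg (before) | out | fb
   0 | 10111101 | 1 | 0
   1 | 01111010 | 0 | 1
   2 | 11110101 | 1 | 1
   3 | 11101011 | 1 | 1
   4 | 11010111 | 1 | 0
   5 | 10101110 | 1 | 1
   6 | 01011101 | 0 | 0
   7 | 10111010 | 1 | 0
   8 | 01110100 | 0 | 0
   9 | 11101000 | 1 | 1
  10 | 11010001 | 1 | 0
  11 | 10100010 | 1 | 0
  12 | 01000100 | 0 | 0
  13 | 10001000 | 1 | 0
  14 | 00010000 | 0 | 1
  15 | 00100001 | 0 | 1
  16 | 01000011 | 0 | 0
  17 | 10000110 | 1 | 1
  18 | 00001101 | 0 | 1
  19 | 00011011 | 0 | 0
  20 | 00110110 | 0 | 0
  21 | 01101100 | 0 | 0
  22 | 11011000 | 1 | 1
  23 | 10110001 | 1 | 1
  24 | 01100011 | 0 | 1
  25 | 11000111 | 1 | 1
  26 | 10001111 | 1 | 0
  27 | 00011110 | 0 | 0
  28 | 00111100 | 0 | 1
  29 | 01111001 | 0 | 1
  30 | 11110011 | 1 | 1
  31 | 11100111 | 1 | 0
  32 | 11001110 | 1 | 0
  33 | 10011100 | 1 | 1
  34 | 00111001 | 0 | 1
  35 | 01110011 | 0 | 0
  36 | 11100110 | 1 | 0
  37 | 11001100 | 1 | 0
  38 | 10011000 | 1 | 1
  39 | 00110001 | 0 | 0
  40 | 01100010 | 0 | 1
  41 | 11000101 | 1 | 1
  42 | 10001011 | 1 | 0
  43 | 00010110 | 0 | 1
  44 | 00101101 | 0 | 0
  45 | 01011010 | 0 | 0
  46 | 10110100 | 1 | 1
  47 | 01101001 | 0 | 0
  48 | 11010010 | 1 | 0
  49 | 10100100 | 1 | 0
  50 | 01001000 | 0 | 1
  51 | 10010001 | 1 | 0
  52 | 00100010 | 0 | 1
  53 | 01000101 | 0 | 0
  54 | 10001010 | 1 | 0
  55 | 00010100 | 0 | 1
  56 | 00101001 | 0 | 0
  57 | 01010010 | 0 | 1
  58 | 10100101 | 1 | 0
  59 | 01001010 | 0 | 1
  60 | 10010101 | 1 | 0
  61 | 00101010 | 0 | 0
  62 | 01010100 | 0 | 1
  63 | 10101001 | 1 | 1
  64 | 01010011 | 0 | 1
  65 | 10100111 | 1 | 0
  66 | 01001110 | 0 | 1
  67 | 10011101 | 1 | 1
  68 | 00111011 | 0 | 1
  69 | 01110111 | 0 | 0
  70 | 11101110 | 1 | 1
  71 | 11011101 | 1 | 1
  72 | 10111011 | 1 | 0
  73 | 01110110 | 0 | 0
  74 | 11101100 | 1 | 1
  75 | 11011001 | 1 | 1
  76 | 10110011 | 1 | 1
  77 | 01100111 | 0 | 1
  78 | 11001111 | 1 | 0
  79 | 10011110 | 1 | 1
  80 | 00111101 | 0 | 1
  81 | 01111011 | 0 | 1
  82 | 11110111 | 1 | 1
  83 | 11101111 | 1 | 1
  84 | 11011111 | 1 | 1
  85 | 10111111 | 1 | 0
  86 | 01111110 | 0 | 1
  87 | 11111101 | 1 | 0
  88 | 11111010 | 1 | 0
  89 | 11110100 | 1 | 1
  90 | 11101001 | 1 | 1
  91 | 11010011 | 1 | 0
  92 | 10100110 | 1 | 0
  93 | 01001100 | 0 | 1
  94 | 10011001 | 1 | 1
  95 | 00110011 | 0 | 0
  96 | 01100110 | 0 | 1
  97 | 11001101 | 1 | 0
  98 | 10011010 | 1 | 1
  99 | 00110101 | 0 | 0
 100 | 01101010 | 0 | 0
 101 | 11010100 | 1 | 0
 102 | 10101000 | 1 | 1
 103 | 01010001 | 0 | 1
 104 | 10100011 | 1 | 0
 105 | 01000110 | 0 | 0
 106 | 10001100 | 1 | 0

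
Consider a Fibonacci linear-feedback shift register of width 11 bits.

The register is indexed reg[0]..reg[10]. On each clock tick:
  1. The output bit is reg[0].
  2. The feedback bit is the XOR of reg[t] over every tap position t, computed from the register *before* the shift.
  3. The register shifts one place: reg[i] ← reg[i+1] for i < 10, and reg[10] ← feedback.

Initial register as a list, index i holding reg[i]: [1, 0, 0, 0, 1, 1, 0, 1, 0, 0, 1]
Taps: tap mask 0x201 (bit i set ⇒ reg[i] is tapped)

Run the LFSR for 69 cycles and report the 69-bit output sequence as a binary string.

k : reg_k → out_k, fb_k
0: 10001101001 → 1, fb=1
1: 00011010011 → 0, fb=1
2: 00110100111 → 0, fb=1
3: 01101001111 → 0, fb=1
4: 11010011111 → 1, fb=0
5: 10100111110 → 1, fb=0
6: 01001111100 → 0, fb=0
7: 10011111000 → 1, fb=1
8: 00111110001 → 0, fb=0
9: 01111100010 → 0, fb=1
10: 11111000101 → 1, fb=1
11: 11110001011 → 1, fb=0
12: 11100010110 → 1, fb=0
13: 11000101100 → 1, fb=1
14: 10001011001 → 1, fb=1
15: 00010110011 → 0, fb=1
16: 00101100111 → 0, fb=1
17: 01011001111 → 0, fb=1
18: 10110011111 → 1, fb=0
19: 01100111110 → 0, fb=1
20: 11001111101 → 1, fb=1
21: 10011111011 → 1, fb=0
22: 00111110110 → 0, fb=1
23: 01111101101 → 0, fb=0
24: 11111011010 → 1, fb=0
25: 11110110100 → 1, fb=1
26: 11101101001 → 1, fb=1
27: 11011010011 → 1, fb=0
28: 10110100110 → 1, fb=0
29: 01101001100 → 0, fb=0
30: 11010011000 → 1, fb=1
31: 10100110001 → 1, fb=1
32: 01001100011 → 0, fb=1
33: 10011000111 → 1, fb=0
34: 00110001110 → 0, fb=1
35: 01100011101 → 0, fb=0
36: 11000111010 → 1, fb=0
37: 10001110100 → 1, fb=1
38: 00011101001 → 0, fb=0
39: 00111010010 → 0, fb=1
40: 01110100101 → 0, fb=0
41: 11101001010 → 1, fb=0
42: 11010010100 → 1, fb=1
43: 10100101001 → 1, fb=1
44: 01001010011 → 0, fb=1
45: 10010100111 → 1, fb=0
46: 00101001110 → 0, fb=1
47: 01010011101 → 0, fb=0
48: 10100111010 → 1, fb=0
49: 01001110100 → 0, fb=0
50: 10011101000 → 1, fb=1
51: 00111010001 → 0, fb=0
52: 01110100010 → 0, fb=1
53: 11101000101 → 1, fb=1
54: 11010001011 → 1, fb=0
55: 10100010110 → 1, fb=0
56: 01000101100 → 0, fb=0
57: 10001011000 → 1, fb=1
58: 00010110001 → 0, fb=0
59: 00101100010 → 0, fb=1
60: 01011000101 → 0, fb=0
61: 10110001010 → 1, fb=0
62: 01100010100 → 0, fb=0
63: 11000101000 → 1, fb=1
64: 10001010001 → 1, fb=1
65: 00010100011 → 0, fb=1
66: 00101000111 → 0, fb=1
67: 01010001111 → 0, fb=1
68: 10100011111 → 1, fb=0

100011010011111000101100111110110100110001110100101001110100010110001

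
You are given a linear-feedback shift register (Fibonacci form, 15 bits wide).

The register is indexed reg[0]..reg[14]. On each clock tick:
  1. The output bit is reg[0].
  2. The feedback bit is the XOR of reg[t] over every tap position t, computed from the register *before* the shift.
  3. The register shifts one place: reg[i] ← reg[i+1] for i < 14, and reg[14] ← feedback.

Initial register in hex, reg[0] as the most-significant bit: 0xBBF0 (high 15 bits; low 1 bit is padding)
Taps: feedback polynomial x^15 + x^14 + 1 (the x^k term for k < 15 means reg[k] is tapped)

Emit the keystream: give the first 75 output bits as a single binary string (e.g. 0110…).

101110111111000110100101010000100111001100000111010001000000101100001111111

tick  register→output (feedback)
  0  101110111111000→1 (1)
  1  011101111110001→0 (1)
  2  111011111100011→1 (0)
  3  110111111000110→1 (1)
  4  101111110001101→1 (0)
  5  011111100011010→0 (0)
  6  111111000110100→1 (1)
  7  111110001101001→1 (0)
  8  111100011010010→1 (1)
  9  111000110100101→1 (0)
 10  110001101001010→1 (1)
 11  100011010010101→1 (0)
 12  000110100101010→0 (0)
 13  001101001010100→0 (0)
 14  011010010101000→0 (0)
 15  110100101010000→1 (1)
 16  101001010100001→1 (0)
 17  010010101000010→0 (0)
 18  100101010000100→1 (1)
 19  001010100001001→0 (1)
 20  010101000010011→0 (1)
 21  101010000100111→1 (0)
 22  010100001001110→0 (0)
 23  101000010011100→1 (1)
 24  010000100111001→0 (1)
 25  100001001110011→1 (0)
 26  000010011100110→0 (0)
 27  000100111001100→0 (0)
 28  001001110011000→0 (0)
 29  010011100110000→0 (0)
 30  100111001100000→1 (1)
 31  001110011000001→0 (1)
 32  011100110000011→0 (1)
 33  111001100000111→1 (0)
 34  110011000001110→1 (1)
 35  100110000011101→1 (0)
 36  001100000111010→0 (0)
 37  011000001110100→0 (0)
 38  110000011101000→1 (1)
 39  100000111010001→1 (0)
 40  000001110100010→0 (0)
 41  000011101000100→0 (0)
 42  000111010001000→0 (0)
 43  001110100010000→0 (0)
 44  011101000100000→0 (0)
 45  111010001000000→1 (1)
 46  110100010000001→1 (0)
 47  101000100000010→1 (1)
 48  010001000000101→0 (1)
 49  100010000001011→1 (0)
 50  000100000010110→0 (0)
 51  001000000101100→0 (0)
 52  010000001011000→0 (0)
 53  100000010110000→1 (1)
 54  000000101100001→0 (1)
 55  000001011000011→0 (1)
 56  000010110000111→0 (1)
 57  000101100001111→0 (1)
 58  001011000011111→0 (1)
 59  010110000111111→0 (1)
 60  101100001111111→1 (0)
 61  011000011111110→0 (0)
 62  110000111111100→1 (1)
 63  100001111111001→1 (0)
 64  000011111110010→0 (0)
 65  000111111100100→0 (0)
 66  001111111001000→0 (0)
 67  011111110010000→0 (0)
 68  111111100100000→1 (1)
 69  111111001000001→1 (0)
 70  111110010000010→1 (1)
 71  111100100000101→1 (0)
 72  111001000001010→1 (1)
 73  110010000010101→1 (0)
 74  100100000101010→1 (1)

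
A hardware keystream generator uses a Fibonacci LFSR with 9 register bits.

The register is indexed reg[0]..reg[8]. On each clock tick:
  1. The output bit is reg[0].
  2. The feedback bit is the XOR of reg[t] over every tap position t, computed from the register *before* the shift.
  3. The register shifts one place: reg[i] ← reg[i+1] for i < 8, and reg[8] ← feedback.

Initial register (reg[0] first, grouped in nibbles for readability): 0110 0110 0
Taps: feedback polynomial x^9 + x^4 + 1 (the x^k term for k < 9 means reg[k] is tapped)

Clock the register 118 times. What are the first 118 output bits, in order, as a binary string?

tick  register→output (feedback)
  0  011001100→0 (0)
  1  110011000→1 (0)
  2  100110000→1 (0)
  3  001100000→0 (0)
  4  011000000→0 (0)
  5  110000000→1 (1)
  6  100000001→1 (1)
  7  000000011→0 (0)
  8  000000110→0 (0)
  9  000001100→0 (0)
 10  000011000→0 (1)
 11  000110001→0 (1)
 12  001100011→0 (0)
 13  011000110→0 (0)
 14  110001100→1 (1)
 15  100011001→1 (0)
 16  000110010→0 (1)
 17  001100101→0 (0)
 18  011001010→0 (0)
 19  110010100→1 (0)
 20  100101000→1 (1)
 21  001010001→0 (1)
 22  010100011→0 (0)
 23  101000110→1 (1)
 24  010001101→0 (0)
 25  100011010→1 (0)
 26  000110100→0 (1)
 27  001101001→0 (0)
 28  011010010→0 (1)
 29  110100101→1 (1)
 30  101001011→1 (1)
 31  010010111→0 (1)
 32  100101111→1 (1)
 33  001011111→0 (1)
 34  010111111→0 (1)
 35  101111111→1 (0)
 36  011111110→0 (1)
 37  111111101→1 (0)
 38  111111010→1 (0)
 39  111110100→1 (0)
 40  111101000→1 (1)
 41  111010001→1 (0)
 42  110100010→1 (1)
 43  101000101→1 (1)
 44  010001011→0 (0)
 45  100010110→1 (0)
 46  000101100→0 (0)
 47  001011000→0 (1)
 48  010110001→0 (1)
 49  101100011→1 (1)
 50  011000111→0 (0)
 51  110001110→1 (1)
 52  100011101→1 (0)
 53  000111010→0 (1)
 54  001110101→0 (1)
 55  011101011→0 (0)
 56  111010110→1 (0)
 57  110101100→1 (1)
 58  101011001→1 (0)
 59  010110010→0 (1)
 60  101100101→1 (1)
 61  011001011→0 (0)
 62  110010110→1 (0)
 63  100101100→1 (1)
 64  001011001→0 (1)
 65  010110011→0 (1)
 66  101100111→1 (1)
 67  011001111→0 (0)
 68  110011110→1 (0)
 69  100111100→1 (0)
 70  001111000→0 (1)
 71  011110001→0 (1)
 72  111100011→1 (1)
 73  111000111→1 (1)
 74  110001111→1 (1)
 75  100011111→1 (0)
 76  000111110→0 (1)
 77  001111101→0 (1)
 78  011111011→0 (1)
 79  111110111→1 (0)
 80  111101110→1 (1)
 81  111011101→1 (0)
 82  110111010→1 (0)
 83  101110100→1 (0)
 84  011101000→0 (0)
 85  111010000→1 (0)
 86  110100000→1 (1)
 87  101000001→1 (1)
 88  010000011→0 (0)
 89  100000110→1 (1)
 90  000001101→0 (0)
 91  000011010→0 (1)
 92  000110101→0 (1)
 93  001101011→0 (0)
 94  011010110→0 (1)
 95  110101101→1 (1)
 96  101011011→1 (0)
 97  010110110→0 (1)
 98  101101101→1 (1)
 99  011011011→0 (1)
100  110110111→1 (0)
101  101101110→1 (1)
102  011011101→0 (1)
103  110111011→1 (0)
104  101110110→1 (0)
105  011101100→0 (0)
106  111011000→1 (0)
107  110110000→1 (0)
108  101100000→1 (1)
109  011000001→0 (0)
110  110000010→1 (1)
111  100000101→1 (1)
112  000001011→0 (0)
113  000010110→0 (1)
114  000101101→0 (0)
115  001011010→0 (1)
116  010110101→0 (1)
117  101101011→1 (1)

0110011000000011000110010100011010010111111101000101100011101011001011001111000111110111010000011010110110111011000001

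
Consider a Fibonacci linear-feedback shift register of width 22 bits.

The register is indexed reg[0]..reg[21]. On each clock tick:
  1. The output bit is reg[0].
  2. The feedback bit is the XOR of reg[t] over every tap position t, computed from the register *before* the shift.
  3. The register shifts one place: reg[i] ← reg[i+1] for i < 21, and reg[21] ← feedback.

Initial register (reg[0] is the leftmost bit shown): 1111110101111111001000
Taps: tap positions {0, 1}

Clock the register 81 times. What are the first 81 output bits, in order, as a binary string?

step | reg (before) | out | fb
   0 | 1111110101111111001000 | 1 | 0
   1 | 1111101011111110010000 | 1 | 0
   2 | 1111010111111100100000 | 1 | 0
   3 | 1110101111111001000000 | 1 | 0
   4 | 1101011111110010000000 | 1 | 0
   5 | 1010111111100100000000 | 1 | 1
   6 | 0101111111001000000001 | 0 | 1
   7 | 1011111110010000000011 | 1 | 1
   8 | 0111111100100000000111 | 0 | 1
   9 | 1111111001000000001111 | 1 | 0
  10 | 1111110010000000011110 | 1 | 0
  11 | 1111100100000000111100 | 1 | 0
  12 | 1111001000000001111000 | 1 | 0
  13 | 1110010000000011110000 | 1 | 0
  14 | 1100100000000111100000 | 1 | 0
  15 | 1001000000001111000000 | 1 | 1
  16 | 0010000000011110000001 | 0 | 0
  17 | 0100000000111100000010 | 0 | 1
  18 | 1000000001111000000101 | 1 | 1
  19 | 0000000011110000001011 | 0 | 0
  20 | 0000000111100000010110 | 0 | 0
  21 | 0000001111000000101100 | 0 | 0
  22 | 0000011110000001011000 | 0 | 0
  23 | 0000111100000010110000 | 0 | 0
  24 | 0001111000000101100000 | 0 | 0
  25 | 0011110000001011000000 | 0 | 0
  26 | 0111100000010110000000 | 0 | 1
  27 | 1111000000101100000001 | 1 | 0
  28 | 1110000001011000000010 | 1 | 0
  29 | 1100000010110000000100 | 1 | 0
  30 | 1000000101100000001000 | 1 | 1
  31 | 0000001011000000010001 | 0 | 0
  32 | 0000010110000000100010 | 0 | 0
  33 | 0000101100000001000100 | 0 | 0
  34 | 0001011000000010001000 | 0 | 0
  35 | 0010110000000100010000 | 0 | 0
  36 | 0101100000001000100000 | 0 | 1
  37 | 1011000000010001000001 | 1 | 1
  38 | 0110000000100010000011 | 0 | 1
  39 | 1100000001000100000111 | 1 | 0
  40 | 1000000010001000001110 | 1 | 1
  41 | 0000000100010000011101 | 0 | 0
  42 | 0000001000100000111010 | 0 | 0
  43 | 0000010001000001110100 | 0 | 0
  44 | 0000100010000011101000 | 0 | 0
  45 | 0001000100000111010000 | 0 | 0
  46 | 0010001000001110100000 | 0 | 0
  47 | 0100010000011101000000 | 0 | 1
  48 | 1000100000111010000001 | 1 | 1
  49 | 0001000001110100000011 | 0 | 0
  50 | 0010000011101000000110 | 0 | 0
  51 | 0100000111010000001100 | 0 | 1
  52 | 1000001110100000011001 | 1 | 1
  53 | 0000011101000000110011 | 0 | 0
  54 | 0000111010000001100110 | 0 | 0
  55 | 0001110100000011001100 | 0 | 0
  56 | 0011101000000110011000 | 0 | 0
  57 | 0111010000001100110000 | 0 | 1
  58 | 1110100000011001100001 | 1 | 0
  59 | 1101000000110011000010 | 1 | 0
  60 | 1010000001100110000100 | 1 | 1
  61 | 0100000011001100001001 | 0 | 1
  62 | 1000000110011000010011 | 1 | 1
  63 | 0000001100110000100111 | 0 | 0
  64 | 0000011001100001001110 | 0 | 0
  65 | 0000110011000010011100 | 0 | 0
  66 | 0001100110000100111000 | 0 | 0
  67 | 0011001100001001110000 | 0 | 0
  68 | 0110011000010011100000 | 0 | 1
  69 | 1100110000100111000001 | 1 | 0
  70 | 1001100001001110000010 | 1 | 1
  71 | 0011000010011100000101 | 0 | 0
  72 | 0110000100111000001010 | 0 | 1
  73 | 1100001001110000010101 | 1 | 0
  74 | 1000010011100000101010 | 1 | 1
  75 | 0000100111000001010101 | 0 | 0
  76 | 0001001110000010101010 | 0 | 0
  77 | 0010011100000101010100 | 0 | 0
  78 | 0100111000001010101000 | 0 | 1
  79 | 1001110000010101010001 | 1 | 1
  80 | 0011100000101010100011 | 0 | 0

111111010111111100100000000111100000010110000000100010000011101000000110011000010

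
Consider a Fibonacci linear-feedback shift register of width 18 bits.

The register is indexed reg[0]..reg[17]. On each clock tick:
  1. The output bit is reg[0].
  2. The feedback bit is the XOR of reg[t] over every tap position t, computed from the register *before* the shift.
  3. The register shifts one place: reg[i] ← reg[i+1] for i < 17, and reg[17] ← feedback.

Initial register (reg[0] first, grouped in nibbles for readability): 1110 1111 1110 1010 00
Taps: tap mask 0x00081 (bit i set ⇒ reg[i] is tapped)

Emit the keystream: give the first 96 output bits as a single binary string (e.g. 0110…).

step | reg (before) | out | fb
   0 | 111011111110101000 | 1 | 0
   1 | 110111111101010000 | 1 | 0
   2 | 101111111010100000 | 1 | 0
   3 | 011111110101000000 | 0 | 1
   4 | 111111101010000001 | 1 | 1
   5 | 111111010100000011 | 1 | 0
   6 | 111110101000000110 | 1 | 1
   7 | 111101010000001101 | 1 | 0
   8 | 111010100000011010 | 1 | 1
   9 | 110101000000110101 | 1 | 1
  10 | 101010000001101011 | 1 | 1
  11 | 010100000011010111 | 0 | 0
  12 | 101000000110101110 | 1 | 1
  13 | 010000001101011101 | 0 | 0
  14 | 100000011010111010 | 1 | 0
  15 | 000000110101110100 | 0 | 1
  16 | 000001101011101001 | 0 | 0
  17 | 000011010111010010 | 0 | 1
  18 | 000110101110100101 | 0 | 0
  19 | 001101011101001010 | 0 | 1
  20 | 011010111010010101 | 0 | 1
  21 | 110101110100101011 | 1 | 0
  22 | 101011101001010110 | 1 | 1
  23 | 010111010010101101 | 0 | 1
  24 | 101110100101011011 | 1 | 1
  25 | 011101001010110111 | 0 | 0
  26 | 111010010101101110 | 1 | 0
  27 | 110100101011011100 | 1 | 1
  28 | 101001010110111001 | 1 | 0
  29 | 010010101101110010 | 0 | 0
  30 | 100101011011100100 | 1 | 0
  31 | 001010110111001000 | 0 | 1
  32 | 010101101110010001 | 0 | 0
  33 | 101011011100100010 | 1 | 0
  34 | 010110111001000100 | 0 | 1
  35 | 101101110010001001 | 1 | 0
  36 | 011011100100010010 | 0 | 0
  37 | 110111001000100100 | 1 | 1
  38 | 101110010001001001 | 1 | 0
  39 | 011100100010010010 | 0 | 0
  40 | 111001000100100100 | 1 | 1
  41 | 110010001001001001 | 1 | 1
  42 | 100100010010010011 | 1 | 0
  43 | 001000100100100110 | 0 | 0
  44 | 010001001001001100 | 0 | 0
  45 | 100010010010011000 | 1 | 0
  46 | 000100100100110000 | 0 | 0
  47 | 001001001001100000 | 0 | 0
  48 | 010010010011000000 | 0 | 1
  49 | 100100100110000001 | 1 | 1
  50 | 001001001100000011 | 0 | 0
  51 | 010010011000000110 | 0 | 1
  52 | 100100110000001101 | 1 | 0
  53 | 001001100000011010 | 0 | 0
  54 | 010011000000110100 | 0 | 0
  55 | 100110000001101000 | 1 | 1
  56 | 001100000011010001 | 0 | 0
  57 | 011000000110100010 | 0 | 0
  58 | 110000001101000100 | 1 | 1
  59 | 100000011010001001 | 1 | 0
  60 | 000000110100010010 | 0 | 1
  61 | 000001101000100101 | 0 | 0
  62 | 000011010001001010 | 0 | 1
  63 | 000110100010010101 | 0 | 0
  64 | 001101000100101010 | 0 | 0
  65 | 011010001001010100 | 0 | 0
  66 | 110100010010101000 | 1 | 0
  67 | 101000100101010000 | 1 | 1
  68 | 010001001010100001 | 0 | 0
  69 | 100010010101000010 | 1 | 0
  70 | 000100101010000100 | 0 | 0
  71 | 001001010100001000 | 0 | 1
  72 | 010010101000010001 | 0 | 0
  73 | 100101010000100010 | 1 | 0
  74 | 001010100001000100 | 0 | 0
  75 | 010101000010001000 | 0 | 0
  76 | 101010000100010000 | 1 | 1
  77 | 010100001000100001 | 0 | 0
  78 | 101000010001000010 | 1 | 0
  79 | 010000100010000100 | 0 | 0
  80 | 100001000100001000 | 1 | 1
  81 | 000010001000010001 | 0 | 0
  82 | 000100010000100010 | 0 | 1
  83 | 001000100001000101 | 0 | 0
  84 | 010001000010001010 | 0 | 0
  85 | 100010000100010100 | 1 | 1
  86 | 000100001000101001 | 0 | 0
  87 | 001000010001010010 | 0 | 1
  88 | 010000100010100101 | 0 | 0
  89 | 100001000101001010 | 1 | 1
  90 | 000010001010010101 | 0 | 0
  91 | 000100010100101010 | 0 | 1
  92 | 001000101001010101 | 0 | 0
  93 | 010001010010101010 | 0 | 1
  94 | 100010100101010101 | 1 | 1
  95 | 000101001010101011 | 0 | 0

111011111110101000000110101110100101011011100100010010010011000000110100010010101000010001000010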